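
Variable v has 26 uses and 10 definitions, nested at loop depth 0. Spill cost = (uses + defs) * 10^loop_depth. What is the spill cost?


uses + defs = 26 + 10 = 36
10^0 = 1
Spill cost = 36 * 1 = 36

36


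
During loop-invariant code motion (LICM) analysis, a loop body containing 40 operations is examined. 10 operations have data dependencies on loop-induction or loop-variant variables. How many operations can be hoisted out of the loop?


Invariant candidates = total - loop-dependent
= 40 - 10 = 30

30


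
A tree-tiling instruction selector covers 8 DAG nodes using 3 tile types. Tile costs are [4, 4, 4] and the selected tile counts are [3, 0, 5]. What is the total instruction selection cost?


Total cost = sum(count_i * cost_i)
= 3*4 + 0*4 + 5*4
= 32

32


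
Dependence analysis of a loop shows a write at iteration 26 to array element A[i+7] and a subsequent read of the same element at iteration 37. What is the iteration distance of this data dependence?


Distance = read iteration - write iteration
= 37 - 26 = 11

11


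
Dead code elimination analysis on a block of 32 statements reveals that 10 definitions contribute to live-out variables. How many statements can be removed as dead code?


Dead code = total statements - live definitions
= 32 - 10 = 22

22


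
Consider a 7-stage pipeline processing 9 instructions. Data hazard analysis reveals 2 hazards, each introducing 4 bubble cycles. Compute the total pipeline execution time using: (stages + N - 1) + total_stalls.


Base cycles = 7 + 9 - 1 = 15
Total stalls = 2 * 4 = 8
Total = 15 + 8 = 23

23


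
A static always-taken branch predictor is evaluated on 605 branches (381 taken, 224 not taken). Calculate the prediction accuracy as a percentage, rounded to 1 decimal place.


Predictor: always-taken
Correct predictions = 381
Accuracy = 381 / 605 * 100 = 63.0%

63.0


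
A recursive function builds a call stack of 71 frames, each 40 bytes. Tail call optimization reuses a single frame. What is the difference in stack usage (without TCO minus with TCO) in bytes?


Without TCO: 71 * 40 = 2840 bytes
With TCO: reuse 1 frame = 40 bytes
Savings = 2840 - 40 = 2800

2800


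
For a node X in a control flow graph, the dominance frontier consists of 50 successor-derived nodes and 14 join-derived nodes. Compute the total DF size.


DF(X) = direct successor contributions + join point contributions
= 50 + 14 = 64

64


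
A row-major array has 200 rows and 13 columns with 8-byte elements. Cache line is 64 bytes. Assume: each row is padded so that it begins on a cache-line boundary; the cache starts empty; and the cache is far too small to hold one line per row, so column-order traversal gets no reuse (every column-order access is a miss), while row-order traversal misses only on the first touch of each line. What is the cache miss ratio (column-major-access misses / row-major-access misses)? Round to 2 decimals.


Each row occupies 13 * 8 = 104 bytes and starts on a line boundary, so it spans ceil(104 / 64) = 2 cache lines.
Row-major traversal misses (one per line touched): 200 * ceil(13 * 8 / 64) = 400
Column-major traversal misses (no reuse, every access misses): 200 * 13 = 2600
Ratio = 2600 / 400 = 6.5

6.5


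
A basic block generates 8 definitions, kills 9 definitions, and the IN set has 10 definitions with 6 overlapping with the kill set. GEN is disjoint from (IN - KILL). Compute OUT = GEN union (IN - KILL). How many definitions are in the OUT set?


IN - KILL: 10 - 6 = 4 surviving definitions
OUT = GEN + surviving = 8 + 4 = 12

12


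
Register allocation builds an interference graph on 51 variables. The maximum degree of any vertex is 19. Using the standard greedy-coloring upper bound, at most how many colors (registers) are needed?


Greedy coloring never needs more than (max_degree + 1) colors: when coloring a vertex, at most max_degree neighbors are already colored.
Upper bound = 19 + 1 = 20

20


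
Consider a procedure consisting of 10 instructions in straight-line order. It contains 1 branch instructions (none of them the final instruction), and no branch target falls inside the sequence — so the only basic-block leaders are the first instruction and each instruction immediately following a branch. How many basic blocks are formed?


With no in-sequence branch targets, the leaders are the first instruction plus the instruction after each branch.
Number of basic blocks = branches + 1
= 1 + 1 = 2

2


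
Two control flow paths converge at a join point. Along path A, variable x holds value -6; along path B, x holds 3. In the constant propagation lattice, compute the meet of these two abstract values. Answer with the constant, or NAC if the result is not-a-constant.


Meet operation: if both paths give the same constant, result is that constant; if they differ, result is NAC (not-a-constant).
Path A: -6, Path B: 3 -> differ
Result: not-a-constant -> NAC

NAC


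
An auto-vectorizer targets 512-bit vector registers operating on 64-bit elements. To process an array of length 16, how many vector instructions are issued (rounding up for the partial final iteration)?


Width = 512 / 64 = 8 elements per vector op
Iterations = ceil(16 / 8) = 2

2


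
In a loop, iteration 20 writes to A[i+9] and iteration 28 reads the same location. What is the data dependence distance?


Distance = read iteration - write iteration
= 28 - 20 = 8

8


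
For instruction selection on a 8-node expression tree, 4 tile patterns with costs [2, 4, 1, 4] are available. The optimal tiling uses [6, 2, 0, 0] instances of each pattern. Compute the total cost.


Total cost = sum(count_i * cost_i)
= 6*2 + 2*4 + 0*1 + 0*4
= 20

20


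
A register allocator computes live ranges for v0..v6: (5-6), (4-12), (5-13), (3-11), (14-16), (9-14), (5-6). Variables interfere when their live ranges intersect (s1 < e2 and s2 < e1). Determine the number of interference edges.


Check all pairs for overlapping intervals.
Two intervals (s1,e1) and (s2,e2) overlap if s1 < e2 and s2 < e1.
v0 (5-6) vs v1..v6: overlaps v1, v2, v3, v6 -> 4
v1 (4-12) vs v2..v6: overlaps v2, v3, v5, v6 -> 4
v2 (5-13) vs v3..v6: overlaps v3, v5, v6 -> 3
v3 (3-11) vs v4..v6: overlaps v5, v6 -> 2
v4 (14-16) vs v5..v6: overlaps none -> 0
v5 (9-14) vs v6: overlaps none -> 0
Total overlapping pairs = 4 + 4 + 3 + 2 + 0 + 0 = 13

13


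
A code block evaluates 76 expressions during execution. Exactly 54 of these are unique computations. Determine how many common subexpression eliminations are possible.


CSE count = total expressions - unique expressions
= 76 - 54 = 22

22


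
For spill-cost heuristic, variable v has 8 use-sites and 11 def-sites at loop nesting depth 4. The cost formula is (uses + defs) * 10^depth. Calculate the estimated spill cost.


uses + defs = 8 + 11 = 19
10^4 = 10000
Spill cost = 19 * 10000 = 190000

190000


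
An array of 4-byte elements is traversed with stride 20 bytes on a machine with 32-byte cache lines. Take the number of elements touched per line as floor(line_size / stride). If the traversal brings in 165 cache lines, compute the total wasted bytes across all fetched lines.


Elements per line = floor(32 / 20) = 1
Bytes used per line = 1 * 4 = 4
Wasted per line = 32 - 4 = 28
Total wasted = 28 * 165 = 4620

4620


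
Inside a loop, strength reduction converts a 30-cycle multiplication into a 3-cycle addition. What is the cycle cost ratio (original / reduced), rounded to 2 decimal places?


Ratio = mult_cost / add_cost = 30 / 3 = 10.0

10.0


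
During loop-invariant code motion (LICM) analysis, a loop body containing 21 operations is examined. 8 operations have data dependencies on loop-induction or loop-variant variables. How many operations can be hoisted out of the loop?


Invariant candidates = total - loop-dependent
= 21 - 8 = 13

13


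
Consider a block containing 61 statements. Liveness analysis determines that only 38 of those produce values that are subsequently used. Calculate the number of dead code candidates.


Dead code = total statements - live definitions
= 61 - 38 = 23

23


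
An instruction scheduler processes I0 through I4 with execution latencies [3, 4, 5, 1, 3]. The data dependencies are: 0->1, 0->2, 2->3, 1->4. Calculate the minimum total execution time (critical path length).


Compute longest path through dependency graph: dist(Ik) = max over predecessors of dist + latency(Ik).
dist(I0) = latency 3 = 3
dist(I1) = dist(I0) + 4 = 3 + 4 = 7
dist(I2) = dist(I0) + 5 = 3 + 5 = 8
dist(I3) = dist(I2) + 1 = 8 + 1 = 9
dist(I4) = dist(I1) + 3 = 7 + 3 = 10
Critical path = max dist = 10

10


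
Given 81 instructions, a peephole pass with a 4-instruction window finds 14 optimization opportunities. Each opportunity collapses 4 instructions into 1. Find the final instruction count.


Each match removes 3 instructions.
Total removed = 14 * 3 = 42
Remaining = 81 - 42 = 39

39


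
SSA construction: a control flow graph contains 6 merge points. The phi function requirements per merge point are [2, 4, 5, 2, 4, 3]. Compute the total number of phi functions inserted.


Total phi functions = sum of phi functions at each join node
= 2 + 4 + 5 + 2 + 4 + 3 = 20

20


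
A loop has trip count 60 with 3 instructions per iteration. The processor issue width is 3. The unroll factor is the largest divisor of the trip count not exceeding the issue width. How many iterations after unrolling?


Largest divisor of 60 <= 3 is 3
New iterations = 60 / 3 = 20

20


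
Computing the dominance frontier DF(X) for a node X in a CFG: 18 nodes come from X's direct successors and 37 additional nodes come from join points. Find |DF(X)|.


DF(X) = direct successor contributions + join point contributions
= 18 + 37 = 55

55


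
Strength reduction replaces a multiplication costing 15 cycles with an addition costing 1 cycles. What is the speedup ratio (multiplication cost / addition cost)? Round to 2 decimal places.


Ratio = mult_cost / add_cost = 15 / 1 = 15.0

15.0


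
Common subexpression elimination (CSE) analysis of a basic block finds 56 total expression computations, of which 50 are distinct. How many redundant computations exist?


CSE count = total expressions - unique expressions
= 56 - 50 = 6

6


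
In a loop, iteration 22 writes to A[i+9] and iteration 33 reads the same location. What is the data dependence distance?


Distance = read iteration - write iteration
= 33 - 22 = 11

11


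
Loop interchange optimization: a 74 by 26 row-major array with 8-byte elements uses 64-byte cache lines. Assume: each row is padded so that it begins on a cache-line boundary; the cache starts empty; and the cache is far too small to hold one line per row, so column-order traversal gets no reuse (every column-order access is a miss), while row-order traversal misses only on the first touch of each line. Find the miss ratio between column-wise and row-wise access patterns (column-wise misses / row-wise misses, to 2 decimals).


Each row occupies 26 * 8 = 208 bytes and starts on a line boundary, so it spans ceil(208 / 64) = 4 cache lines.
Row-major traversal misses (one per line touched): 74 * ceil(26 * 8 / 64) = 296
Column-major traversal misses (no reuse, every access misses): 74 * 26 = 1924
Ratio = 1924 / 296 = 6.5

6.5


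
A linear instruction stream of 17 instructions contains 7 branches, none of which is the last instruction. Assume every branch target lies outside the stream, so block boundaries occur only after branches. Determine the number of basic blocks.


With no in-sequence branch targets, the leaders are the first instruction plus the instruction after each branch.
Number of basic blocks = branches + 1
= 7 + 1 = 8

8


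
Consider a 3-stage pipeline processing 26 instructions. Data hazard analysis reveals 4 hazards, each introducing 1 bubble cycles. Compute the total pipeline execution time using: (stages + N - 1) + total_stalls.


Base cycles = 3 + 26 - 1 = 28
Total stalls = 4 * 1 = 4
Total = 28 + 4 = 32

32


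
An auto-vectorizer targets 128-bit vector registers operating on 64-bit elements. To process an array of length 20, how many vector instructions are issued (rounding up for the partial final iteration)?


Width = 128 / 64 = 2 elements per vector op
Iterations = ceil(20 / 2) = 10

10


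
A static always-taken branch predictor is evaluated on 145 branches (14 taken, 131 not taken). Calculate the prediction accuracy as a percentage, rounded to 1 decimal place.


Predictor: always-taken
Correct predictions = 14
Accuracy = 14 / 145 * 100 = 9.7%

9.7


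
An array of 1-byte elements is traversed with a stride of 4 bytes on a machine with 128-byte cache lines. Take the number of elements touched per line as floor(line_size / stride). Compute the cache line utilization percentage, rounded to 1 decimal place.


Elements per cache line = floor(128 / 4) = 32
Bytes used = 32 * 1 = 32
Utilization = 32 / 128 * 100 = 25.0%

25.0


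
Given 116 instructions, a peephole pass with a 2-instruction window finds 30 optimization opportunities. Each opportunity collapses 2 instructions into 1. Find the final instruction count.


Each match removes 1 instructions.
Total removed = 30 * 1 = 30
Remaining = 116 - 30 = 86

86


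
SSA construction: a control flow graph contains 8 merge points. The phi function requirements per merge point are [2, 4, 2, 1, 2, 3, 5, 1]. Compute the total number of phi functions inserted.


Total phi functions = sum of phi functions at each join node
= 2 + 4 + 2 + 1 + 2 + 3 + 5 + 1 = 20

20


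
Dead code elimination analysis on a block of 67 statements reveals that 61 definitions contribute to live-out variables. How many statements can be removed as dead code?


Dead code = total statements - live definitions
= 67 - 61 = 6

6


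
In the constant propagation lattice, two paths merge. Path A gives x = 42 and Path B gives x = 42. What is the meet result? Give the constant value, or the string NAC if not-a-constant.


Meet operation: if both paths give the same constant, result is that constant; if they differ, result is NAC (not-a-constant).
Path A: 42, Path B: 42 -> equal
Result: constant -> 42

42


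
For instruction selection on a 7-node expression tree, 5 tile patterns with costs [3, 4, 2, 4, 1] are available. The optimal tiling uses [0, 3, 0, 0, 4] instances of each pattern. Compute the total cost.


Total cost = sum(count_i * cost_i)
= 0*3 + 3*4 + 0*2 + 0*4 + 4*1
= 16

16


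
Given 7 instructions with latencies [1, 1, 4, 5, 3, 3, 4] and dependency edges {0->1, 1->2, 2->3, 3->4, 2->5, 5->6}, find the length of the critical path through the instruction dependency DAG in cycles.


Compute longest path through dependency graph: dist(Ik) = max over predecessors of dist + latency(Ik).
dist(I0) = latency 1 = 1
dist(I1) = dist(I0) + 1 = 1 + 1 = 2
dist(I2) = dist(I1) + 4 = 2 + 4 = 6
dist(I3) = dist(I2) + 5 = 6 + 5 = 11
dist(I4) = dist(I3) + 3 = 11 + 3 = 14
dist(I5) = dist(I2) + 3 = 6 + 3 = 9
dist(I6) = dist(I5) + 4 = 9 + 4 = 13
Critical path = max dist = 14

14


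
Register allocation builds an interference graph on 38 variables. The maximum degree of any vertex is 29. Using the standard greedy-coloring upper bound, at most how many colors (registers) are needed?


Greedy coloring never needs more than (max_degree + 1) colors: when coloring a vertex, at most max_degree neighbors are already colored.
Upper bound = 29 + 1 = 30

30


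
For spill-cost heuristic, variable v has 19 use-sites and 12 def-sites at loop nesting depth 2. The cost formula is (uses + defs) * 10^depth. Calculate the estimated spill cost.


uses + defs = 19 + 12 = 31
10^2 = 100
Spill cost = 31 * 100 = 3100

3100


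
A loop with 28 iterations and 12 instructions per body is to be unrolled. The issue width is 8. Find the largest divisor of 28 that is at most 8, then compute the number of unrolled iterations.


Largest divisor of 28 <= 8 is 7
New iterations = 28 / 7 = 4

4


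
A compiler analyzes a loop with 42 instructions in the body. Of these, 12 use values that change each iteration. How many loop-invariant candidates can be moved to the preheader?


Invariant candidates = total - loop-dependent
= 42 - 12 = 30

30


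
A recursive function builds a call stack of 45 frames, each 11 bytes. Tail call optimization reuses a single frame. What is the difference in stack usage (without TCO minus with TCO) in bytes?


Without TCO: 45 * 11 = 495 bytes
With TCO: reuse 1 frame = 11 bytes
Savings = 495 - 11 = 484

484


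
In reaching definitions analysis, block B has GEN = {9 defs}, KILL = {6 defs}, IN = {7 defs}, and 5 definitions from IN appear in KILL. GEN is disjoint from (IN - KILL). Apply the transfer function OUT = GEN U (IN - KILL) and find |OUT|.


IN - KILL: 7 - 5 = 2 surviving definitions
OUT = GEN + surviving = 9 + 2 = 11

11


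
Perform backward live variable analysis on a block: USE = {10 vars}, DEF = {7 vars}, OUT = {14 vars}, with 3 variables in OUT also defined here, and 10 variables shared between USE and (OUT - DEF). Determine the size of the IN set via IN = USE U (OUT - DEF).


OUT - DEF: 14 - 3 = 11
|IN| = |USE| + |OUT - DEF| - |USE ∩ (OUT - DEF)| = 10 + 11 - 10 = 11

11


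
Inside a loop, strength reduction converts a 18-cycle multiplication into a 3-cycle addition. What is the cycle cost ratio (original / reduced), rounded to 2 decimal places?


Ratio = mult_cost / add_cost = 18 / 3 = 6.0

6.0


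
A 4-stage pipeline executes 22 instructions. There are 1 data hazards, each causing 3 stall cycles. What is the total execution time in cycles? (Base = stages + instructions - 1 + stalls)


Base cycles = 4 + 22 - 1 = 25
Total stalls = 1 * 3 = 3
Total = 25 + 3 = 28

28


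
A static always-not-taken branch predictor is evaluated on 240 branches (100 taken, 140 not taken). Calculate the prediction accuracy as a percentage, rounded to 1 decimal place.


Predictor: always-not-taken
Correct predictions = 140
Accuracy = 140 / 240 * 100 = 58.3%

58.3


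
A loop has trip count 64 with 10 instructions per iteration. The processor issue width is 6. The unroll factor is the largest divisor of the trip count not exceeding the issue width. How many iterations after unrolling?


Largest divisor of 64 <= 6 is 4
New iterations = 64 / 4 = 16

16


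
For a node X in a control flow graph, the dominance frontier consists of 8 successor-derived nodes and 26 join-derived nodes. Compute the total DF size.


DF(X) = direct successor contributions + join point contributions
= 8 + 26 = 34

34


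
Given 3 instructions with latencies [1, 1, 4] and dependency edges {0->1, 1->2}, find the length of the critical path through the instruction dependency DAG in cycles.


Compute longest path through dependency graph: dist(Ik) = max over predecessors of dist + latency(Ik).
dist(I0) = latency 1 = 1
dist(I1) = dist(I0) + 1 = 1 + 1 = 2
dist(I2) = dist(I1) + 4 = 2 + 4 = 6
Critical path = max dist = 6

6


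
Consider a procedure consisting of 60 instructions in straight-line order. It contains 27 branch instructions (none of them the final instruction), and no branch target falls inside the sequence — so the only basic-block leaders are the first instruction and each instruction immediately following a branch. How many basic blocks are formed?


With no in-sequence branch targets, the leaders are the first instruction plus the instruction after each branch.
Number of basic blocks = branches + 1
= 27 + 1 = 28

28


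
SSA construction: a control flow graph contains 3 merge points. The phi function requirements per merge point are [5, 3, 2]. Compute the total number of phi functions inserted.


Total phi functions = sum of phi functions at each join node
= 5 + 3 + 2 = 10

10


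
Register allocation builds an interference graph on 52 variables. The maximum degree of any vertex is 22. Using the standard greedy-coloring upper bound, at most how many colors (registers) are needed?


Greedy coloring never needs more than (max_degree + 1) colors: when coloring a vertex, at most max_degree neighbors are already colored.
Upper bound = 22 + 1 = 23

23


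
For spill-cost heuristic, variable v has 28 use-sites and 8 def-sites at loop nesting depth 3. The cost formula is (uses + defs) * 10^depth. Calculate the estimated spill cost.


uses + defs = 28 + 8 = 36
10^3 = 1000
Spill cost = 36 * 1000 = 36000

36000


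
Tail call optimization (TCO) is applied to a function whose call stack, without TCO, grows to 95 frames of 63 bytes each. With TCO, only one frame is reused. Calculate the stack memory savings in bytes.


Without TCO: 95 * 63 = 5985 bytes
With TCO: reuse 1 frame = 63 bytes
Savings = 5985 - 63 = 5922

5922


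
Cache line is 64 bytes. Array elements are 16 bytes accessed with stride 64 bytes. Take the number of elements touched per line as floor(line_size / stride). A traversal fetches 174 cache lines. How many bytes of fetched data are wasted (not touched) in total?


Elements per line = floor(64 / 64) = 1
Bytes used per line = 1 * 16 = 16
Wasted per line = 64 - 16 = 48
Total wasted = 48 * 174 = 8352

8352


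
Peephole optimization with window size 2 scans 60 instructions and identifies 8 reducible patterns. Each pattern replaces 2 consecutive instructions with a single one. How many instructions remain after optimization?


Each match removes 1 instructions.
Total removed = 8 * 1 = 8
Remaining = 60 - 8 = 52

52


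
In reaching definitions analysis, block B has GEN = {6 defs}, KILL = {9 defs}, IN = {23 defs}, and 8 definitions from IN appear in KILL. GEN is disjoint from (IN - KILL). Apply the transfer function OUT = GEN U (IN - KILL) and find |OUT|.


IN - KILL: 23 - 8 = 15 surviving definitions
OUT = GEN + surviving = 6 + 15 = 21

21


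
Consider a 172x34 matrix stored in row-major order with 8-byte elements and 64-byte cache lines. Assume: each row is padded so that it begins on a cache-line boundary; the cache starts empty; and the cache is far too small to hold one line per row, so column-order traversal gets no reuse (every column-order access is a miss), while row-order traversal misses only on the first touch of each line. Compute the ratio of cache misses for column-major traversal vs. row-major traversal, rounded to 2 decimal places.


Each row occupies 34 * 8 = 272 bytes and starts on a line boundary, so it spans ceil(272 / 64) = 5 cache lines.
Row-major traversal misses (one per line touched): 172 * ceil(34 * 8 / 64) = 860
Column-major traversal misses (no reuse, every access misses): 172 * 34 = 5848
Ratio = 5848 / 860 = 6.8

6.8


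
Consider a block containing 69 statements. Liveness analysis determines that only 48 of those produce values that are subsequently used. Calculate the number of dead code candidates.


Dead code = total statements - live definitions
= 69 - 48 = 21

21


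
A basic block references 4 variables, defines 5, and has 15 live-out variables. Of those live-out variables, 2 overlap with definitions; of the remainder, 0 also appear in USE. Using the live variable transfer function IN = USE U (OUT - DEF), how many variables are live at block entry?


OUT - DEF: 15 - 2 = 13
|IN| = |USE| + |OUT - DEF| - |USE ∩ (OUT - DEF)| = 4 + 13 - 0 = 17

17


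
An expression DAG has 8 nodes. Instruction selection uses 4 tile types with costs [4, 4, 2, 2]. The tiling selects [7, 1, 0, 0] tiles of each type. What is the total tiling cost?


Total cost = sum(count_i * cost_i)
= 7*4 + 1*4 + 0*2 + 0*2
= 32

32


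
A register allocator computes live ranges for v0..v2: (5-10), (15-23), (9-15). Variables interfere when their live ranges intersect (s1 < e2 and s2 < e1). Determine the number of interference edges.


Check all pairs for overlapping intervals.
Two intervals (s1,e1) and (s2,e2) overlap if s1 < e2 and s2 < e1.
v0 (5-10) vs v1..v2: overlaps v2 -> 1
v1 (15-23) vs v2: overlaps none -> 0
Total overlapping pairs = 1 + 0 = 1

1


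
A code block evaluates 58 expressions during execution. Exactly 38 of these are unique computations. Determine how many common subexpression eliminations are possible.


CSE count = total expressions - unique expressions
= 58 - 38 = 20

20


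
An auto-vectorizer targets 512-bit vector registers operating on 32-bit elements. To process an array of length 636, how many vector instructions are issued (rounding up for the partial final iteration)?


Width = 512 / 32 = 16 elements per vector op
Iterations = ceil(636 / 16) = 40

40


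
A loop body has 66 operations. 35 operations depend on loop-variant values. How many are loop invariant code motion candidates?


Invariant candidates = total - loop-dependent
= 66 - 35 = 31

31


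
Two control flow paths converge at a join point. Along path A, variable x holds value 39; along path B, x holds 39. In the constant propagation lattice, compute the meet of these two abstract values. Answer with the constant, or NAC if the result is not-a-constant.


Meet operation: if both paths give the same constant, result is that constant; if they differ, result is NAC (not-a-constant).
Path A: 39, Path B: 39 -> equal
Result: constant -> 39

39


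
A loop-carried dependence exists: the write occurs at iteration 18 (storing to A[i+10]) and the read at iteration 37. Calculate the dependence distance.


Distance = read iteration - write iteration
= 37 - 18 = 19

19


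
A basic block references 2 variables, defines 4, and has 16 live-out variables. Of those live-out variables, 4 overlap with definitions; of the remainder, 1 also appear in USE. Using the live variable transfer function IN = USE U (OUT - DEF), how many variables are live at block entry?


OUT - DEF: 16 - 4 = 12
|IN| = |USE| + |OUT - DEF| - |USE ∩ (OUT - DEF)| = 2 + 12 - 1 = 13

13


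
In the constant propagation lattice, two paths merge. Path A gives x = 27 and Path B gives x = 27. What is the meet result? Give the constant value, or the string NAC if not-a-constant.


Meet operation: if both paths give the same constant, result is that constant; if they differ, result is NAC (not-a-constant).
Path A: 27, Path B: 27 -> equal
Result: constant -> 27

27


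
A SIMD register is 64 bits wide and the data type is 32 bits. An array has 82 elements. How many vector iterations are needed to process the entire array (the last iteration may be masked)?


Width = 64 / 32 = 2 elements per vector op
Iterations = ceil(82 / 2) = 41

41


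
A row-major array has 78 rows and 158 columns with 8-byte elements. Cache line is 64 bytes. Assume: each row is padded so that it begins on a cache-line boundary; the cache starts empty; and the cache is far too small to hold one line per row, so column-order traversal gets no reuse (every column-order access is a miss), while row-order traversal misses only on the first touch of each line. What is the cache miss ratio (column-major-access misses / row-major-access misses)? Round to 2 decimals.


Each row occupies 158 * 8 = 1264 bytes and starts on a line boundary, so it spans ceil(1264 / 64) = 20 cache lines.
Row-major traversal misses (one per line touched): 78 * ceil(158 * 8 / 64) = 1560
Column-major traversal misses (no reuse, every access misses): 78 * 158 = 12324
Ratio = 12324 / 1560 = 7.9

7.9


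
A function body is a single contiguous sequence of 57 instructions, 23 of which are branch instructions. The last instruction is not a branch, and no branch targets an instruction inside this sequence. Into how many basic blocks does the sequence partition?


With no in-sequence branch targets, the leaders are the first instruction plus the instruction after each branch.
Number of basic blocks = branches + 1
= 23 + 1 = 24

24


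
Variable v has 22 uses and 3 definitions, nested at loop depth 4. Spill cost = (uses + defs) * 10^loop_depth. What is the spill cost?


uses + defs = 22 + 3 = 25
10^4 = 10000
Spill cost = 25 * 10000 = 250000

250000


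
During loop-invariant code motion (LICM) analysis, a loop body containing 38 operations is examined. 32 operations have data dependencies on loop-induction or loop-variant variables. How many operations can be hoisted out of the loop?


Invariant candidates = total - loop-dependent
= 38 - 32 = 6

6


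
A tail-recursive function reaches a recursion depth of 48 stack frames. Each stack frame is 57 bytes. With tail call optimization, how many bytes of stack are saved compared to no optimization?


Without TCO: 48 * 57 = 2736 bytes
With TCO: reuse 1 frame = 57 bytes
Savings = 2736 - 57 = 2679

2679


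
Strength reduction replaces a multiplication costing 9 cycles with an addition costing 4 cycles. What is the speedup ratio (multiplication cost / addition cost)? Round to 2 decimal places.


Ratio = mult_cost / add_cost = 9 / 4 = 2.25

2.25


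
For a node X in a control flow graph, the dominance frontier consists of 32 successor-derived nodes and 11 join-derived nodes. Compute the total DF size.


DF(X) = direct successor contributions + join point contributions
= 32 + 11 = 43

43


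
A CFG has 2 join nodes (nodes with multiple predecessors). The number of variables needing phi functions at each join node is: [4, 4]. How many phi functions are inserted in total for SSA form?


Total phi functions = sum of phi functions at each join node
= 4 + 4 = 8

8


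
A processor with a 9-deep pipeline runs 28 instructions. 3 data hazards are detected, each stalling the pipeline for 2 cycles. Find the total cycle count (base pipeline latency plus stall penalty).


Base cycles = 9 + 28 - 1 = 36
Total stalls = 3 * 2 = 6
Total = 36 + 6 = 42

42


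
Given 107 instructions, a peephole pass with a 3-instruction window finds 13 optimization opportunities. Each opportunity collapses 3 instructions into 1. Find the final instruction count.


Each match removes 2 instructions.
Total removed = 13 * 2 = 26
Remaining = 107 - 26 = 81

81


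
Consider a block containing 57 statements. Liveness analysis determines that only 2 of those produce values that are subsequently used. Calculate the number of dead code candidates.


Dead code = total statements - live definitions
= 57 - 2 = 55

55


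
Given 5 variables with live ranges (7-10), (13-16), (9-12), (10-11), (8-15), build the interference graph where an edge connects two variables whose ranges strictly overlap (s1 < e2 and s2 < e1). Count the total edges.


Check all pairs for overlapping intervals.
Two intervals (s1,e1) and (s2,e2) overlap if s1 < e2 and s2 < e1.
v0 (7-10) vs v1..v4: overlaps v2, v4 -> 2
v1 (13-16) vs v2..v4: overlaps v4 -> 1
v2 (9-12) vs v3..v4: overlaps v3, v4 -> 2
v3 (10-11) vs v4: overlaps v4 -> 1
Total overlapping pairs = 2 + 1 + 2 + 1 = 6

6


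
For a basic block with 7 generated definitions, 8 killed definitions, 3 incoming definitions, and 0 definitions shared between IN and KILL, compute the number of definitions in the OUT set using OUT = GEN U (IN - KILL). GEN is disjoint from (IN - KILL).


IN - KILL: 3 - 0 = 3 surviving definitions
OUT = GEN + surviving = 7 + 3 = 10

10


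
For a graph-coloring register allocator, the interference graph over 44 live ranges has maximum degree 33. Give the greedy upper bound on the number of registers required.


Greedy coloring never needs more than (max_degree + 1) colors: when coloring a vertex, at most max_degree neighbors are already colored.
Upper bound = 33 + 1 = 34

34


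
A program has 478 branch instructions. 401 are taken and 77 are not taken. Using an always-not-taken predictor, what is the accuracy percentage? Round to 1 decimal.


Predictor: always-not-taken
Correct predictions = 77
Accuracy = 77 / 478 * 100 = 16.1%

16.1


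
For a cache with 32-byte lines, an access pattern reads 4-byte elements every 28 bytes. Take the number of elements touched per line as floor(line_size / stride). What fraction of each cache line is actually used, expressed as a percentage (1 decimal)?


Elements per cache line = floor(32 / 28) = 1
Bytes used = 1 * 4 = 4
Utilization = 4 / 32 * 100 = 12.5%

12.5


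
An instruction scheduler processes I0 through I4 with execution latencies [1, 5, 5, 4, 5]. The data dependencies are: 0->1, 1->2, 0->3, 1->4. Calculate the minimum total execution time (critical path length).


Compute longest path through dependency graph: dist(Ik) = max over predecessors of dist + latency(Ik).
dist(I0) = latency 1 = 1
dist(I1) = dist(I0) + 5 = 1 + 5 = 6
dist(I2) = dist(I1) + 5 = 6 + 5 = 11
dist(I3) = dist(I0) + 4 = 1 + 4 = 5
dist(I4) = dist(I1) + 5 = 6 + 5 = 11
Critical path = max dist = 11

11


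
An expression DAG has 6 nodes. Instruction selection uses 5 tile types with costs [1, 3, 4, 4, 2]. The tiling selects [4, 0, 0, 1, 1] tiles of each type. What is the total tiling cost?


Total cost = sum(count_i * cost_i)
= 4*1 + 0*3 + 0*4 + 1*4 + 1*2
= 10

10


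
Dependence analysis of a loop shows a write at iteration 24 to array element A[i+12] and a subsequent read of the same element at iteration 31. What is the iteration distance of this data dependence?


Distance = read iteration - write iteration
= 31 - 24 = 7

7


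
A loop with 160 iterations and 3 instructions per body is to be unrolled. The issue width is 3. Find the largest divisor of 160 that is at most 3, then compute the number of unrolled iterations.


Largest divisor of 160 <= 3 is 2
New iterations = 160 / 2 = 80

80


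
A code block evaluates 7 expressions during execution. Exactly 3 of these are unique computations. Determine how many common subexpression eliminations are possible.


CSE count = total expressions - unique expressions
= 7 - 3 = 4

4


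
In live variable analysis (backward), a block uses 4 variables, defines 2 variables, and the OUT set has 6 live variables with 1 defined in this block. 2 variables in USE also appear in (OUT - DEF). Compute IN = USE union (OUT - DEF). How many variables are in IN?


OUT - DEF: 6 - 1 = 5
|IN| = |USE| + |OUT - DEF| - |USE ∩ (OUT - DEF)| = 4 + 5 - 2 = 7

7


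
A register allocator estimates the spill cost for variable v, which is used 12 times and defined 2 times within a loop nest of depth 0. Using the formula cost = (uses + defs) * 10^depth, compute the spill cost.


uses + defs = 12 + 2 = 14
10^0 = 1
Spill cost = 14 * 1 = 14

14


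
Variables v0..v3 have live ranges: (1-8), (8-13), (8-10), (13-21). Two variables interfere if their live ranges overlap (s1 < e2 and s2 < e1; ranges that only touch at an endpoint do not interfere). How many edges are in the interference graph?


Check all pairs for overlapping intervals.
Two intervals (s1,e1) and (s2,e2) overlap if s1 < e2 and s2 < e1.
v0 (1-8) vs v1..v3: overlaps none -> 0
v1 (8-13) vs v2..v3: overlaps v2 -> 1
v2 (8-10) vs v3: overlaps none -> 0
Total overlapping pairs = 0 + 1 + 0 = 1

1


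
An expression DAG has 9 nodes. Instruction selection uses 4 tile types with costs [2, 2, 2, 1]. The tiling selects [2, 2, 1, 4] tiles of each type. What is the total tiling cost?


Total cost = sum(count_i * cost_i)
= 2*2 + 2*2 + 1*2 + 4*1
= 14

14


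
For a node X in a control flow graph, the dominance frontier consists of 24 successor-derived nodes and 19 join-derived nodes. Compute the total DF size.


DF(X) = direct successor contributions + join point contributions
= 24 + 19 = 43

43


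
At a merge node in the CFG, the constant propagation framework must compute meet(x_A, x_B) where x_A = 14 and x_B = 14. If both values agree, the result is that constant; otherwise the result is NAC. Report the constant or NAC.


Meet operation: if both paths give the same constant, result is that constant; if they differ, result is NAC (not-a-constant).
Path A: 14, Path B: 14 -> equal
Result: constant -> 14

14


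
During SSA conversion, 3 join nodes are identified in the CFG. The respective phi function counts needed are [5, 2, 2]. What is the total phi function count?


Total phi functions = sum of phi functions at each join node
= 5 + 2 + 2 = 9

9


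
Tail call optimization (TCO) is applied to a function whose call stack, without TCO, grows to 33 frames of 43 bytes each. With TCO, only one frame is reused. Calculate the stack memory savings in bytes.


Without TCO: 33 * 43 = 1419 bytes
With TCO: reuse 1 frame = 43 bytes
Savings = 1419 - 43 = 1376

1376


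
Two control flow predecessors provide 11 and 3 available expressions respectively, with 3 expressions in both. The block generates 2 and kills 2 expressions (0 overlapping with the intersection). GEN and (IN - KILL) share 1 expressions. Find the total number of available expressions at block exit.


IN = intersection of predecessors = 3
IN - KILL = 3 - 0 = 3
|OUT| = |GEN| + |IN - KILL| - |GEN ∩ (IN - KILL)| = 2 + 3 - 1 = 4

4


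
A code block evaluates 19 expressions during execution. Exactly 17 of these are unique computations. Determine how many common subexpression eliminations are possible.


CSE count = total expressions - unique expressions
= 19 - 17 = 2

2


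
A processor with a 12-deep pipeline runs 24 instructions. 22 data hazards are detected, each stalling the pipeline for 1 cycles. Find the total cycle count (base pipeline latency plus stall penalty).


Base cycles = 12 + 24 - 1 = 35
Total stalls = 22 * 1 = 22
Total = 35 + 22 = 57

57


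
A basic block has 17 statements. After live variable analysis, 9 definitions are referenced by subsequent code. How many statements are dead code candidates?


Dead code = total statements - live definitions
= 17 - 9 = 8

8


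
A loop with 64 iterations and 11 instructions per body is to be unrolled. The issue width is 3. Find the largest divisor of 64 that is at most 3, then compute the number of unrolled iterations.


Largest divisor of 64 <= 3 is 2
New iterations = 64 / 2 = 32

32


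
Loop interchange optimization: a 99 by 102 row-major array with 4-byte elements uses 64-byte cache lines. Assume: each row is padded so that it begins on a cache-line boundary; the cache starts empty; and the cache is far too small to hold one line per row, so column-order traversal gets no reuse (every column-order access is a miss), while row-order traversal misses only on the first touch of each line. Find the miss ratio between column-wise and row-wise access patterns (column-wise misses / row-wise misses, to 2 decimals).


Each row occupies 102 * 4 = 408 bytes and starts on a line boundary, so it spans ceil(408 / 64) = 7 cache lines.
Row-major traversal misses (one per line touched): 99 * ceil(102 * 4 / 64) = 693
Column-major traversal misses (no reuse, every access misses): 99 * 102 = 10098
Ratio = 10098 / 693 = 14.57

14.57


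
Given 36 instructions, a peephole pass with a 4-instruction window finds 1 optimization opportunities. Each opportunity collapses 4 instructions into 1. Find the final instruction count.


Each match removes 3 instructions.
Total removed = 1 * 3 = 3
Remaining = 36 - 3 = 33

33


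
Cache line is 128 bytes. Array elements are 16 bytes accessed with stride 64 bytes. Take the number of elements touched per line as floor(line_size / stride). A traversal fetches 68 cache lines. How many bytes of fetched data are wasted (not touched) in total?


Elements per line = floor(128 / 64) = 2
Bytes used per line = 2 * 16 = 32
Wasted per line = 128 - 32 = 96
Total wasted = 96 * 68 = 6528

6528


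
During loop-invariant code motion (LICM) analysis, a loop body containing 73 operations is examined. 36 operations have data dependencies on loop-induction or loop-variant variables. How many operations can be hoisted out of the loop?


Invariant candidates = total - loop-dependent
= 73 - 36 = 37

37


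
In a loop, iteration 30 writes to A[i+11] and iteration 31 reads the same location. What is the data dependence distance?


Distance = read iteration - write iteration
= 31 - 30 = 1

1
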